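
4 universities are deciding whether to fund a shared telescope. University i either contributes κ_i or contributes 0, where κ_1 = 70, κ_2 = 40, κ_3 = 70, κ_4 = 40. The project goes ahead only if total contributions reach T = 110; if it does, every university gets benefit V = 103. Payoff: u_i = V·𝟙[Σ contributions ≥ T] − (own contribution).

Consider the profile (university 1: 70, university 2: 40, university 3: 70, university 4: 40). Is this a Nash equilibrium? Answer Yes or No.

Total = 220 ≥ 110: provided.
University 1 (pledges 70, payoff 33): dropping to 0 → total 150, payoff 103. Profitable deviation.

No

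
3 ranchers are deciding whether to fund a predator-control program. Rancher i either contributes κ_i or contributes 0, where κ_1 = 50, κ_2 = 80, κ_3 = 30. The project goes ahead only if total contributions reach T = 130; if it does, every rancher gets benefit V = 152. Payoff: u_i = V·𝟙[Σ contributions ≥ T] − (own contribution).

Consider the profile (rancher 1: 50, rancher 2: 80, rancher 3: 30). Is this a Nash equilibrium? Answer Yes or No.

No

Total = 160 ≥ 130: provided.
Rancher 1 (pledges 50, payoff 102): dropping to 0 → total 110, payoff 0. No gain.
Rancher 2 (pledges 80, payoff 72): dropping to 0 → total 80, payoff 0. No gain.
Rancher 3 (pledges 30, payoff 122): dropping to 0 → total 130, payoff 152. Profitable deviation.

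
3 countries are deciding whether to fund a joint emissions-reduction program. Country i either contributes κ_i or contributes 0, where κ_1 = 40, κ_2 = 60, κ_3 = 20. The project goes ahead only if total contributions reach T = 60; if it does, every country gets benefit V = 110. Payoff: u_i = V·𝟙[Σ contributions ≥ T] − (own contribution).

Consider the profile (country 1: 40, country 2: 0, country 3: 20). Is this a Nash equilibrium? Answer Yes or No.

Yes

Total = 60 ≥ 60: provided.
Country 1 (pledges 40, payoff 70): dropping to 0 → total 20, payoff 0. No gain.
Country 2 (pledges 0, payoff 110): pledging 60 → total 120, payoff 50. No gain.
Country 3 (pledges 20, payoff 90): dropping to 0 → total 40, payoff 0. No gain.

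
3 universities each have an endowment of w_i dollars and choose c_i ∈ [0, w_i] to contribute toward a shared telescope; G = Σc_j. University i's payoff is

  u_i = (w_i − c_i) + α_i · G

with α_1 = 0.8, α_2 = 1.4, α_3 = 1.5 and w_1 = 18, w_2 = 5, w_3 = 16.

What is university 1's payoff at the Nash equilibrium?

∂u_i/∂c_i = α_i − 1, so university i contributes w_i if α_i > 1, else 0.
α_i > 1 for i ∈ {2, 3}; NE contributions (0, 5, 16), G = 21.
u_1 = (18 − 0) + 0.8·21 = 34.8.

34.8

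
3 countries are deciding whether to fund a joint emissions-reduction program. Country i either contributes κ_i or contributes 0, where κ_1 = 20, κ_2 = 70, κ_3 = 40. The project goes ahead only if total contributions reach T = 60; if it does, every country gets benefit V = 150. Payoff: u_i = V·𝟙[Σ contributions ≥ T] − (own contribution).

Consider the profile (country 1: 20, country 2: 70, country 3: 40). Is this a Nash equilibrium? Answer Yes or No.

Total = 130 ≥ 60: provided.
Country 1 (pledges 20, payoff 130): dropping to 0 → total 110, payoff 150. Profitable deviation.

No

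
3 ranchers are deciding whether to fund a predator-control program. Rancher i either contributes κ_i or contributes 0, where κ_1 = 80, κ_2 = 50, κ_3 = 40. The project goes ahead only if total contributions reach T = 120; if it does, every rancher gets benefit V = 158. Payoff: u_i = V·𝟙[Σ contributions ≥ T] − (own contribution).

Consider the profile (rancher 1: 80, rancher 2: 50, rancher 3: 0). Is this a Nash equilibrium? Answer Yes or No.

Yes

Total = 130 ≥ 120: provided.
Rancher 1 (pledges 80, payoff 78): dropping to 0 → total 50, payoff 0. No gain.
Rancher 2 (pledges 50, payoff 108): dropping to 0 → total 80, payoff 0. No gain.
Rancher 3 (pledges 0, payoff 158): pledging 40 → total 170, payoff 118. No gain.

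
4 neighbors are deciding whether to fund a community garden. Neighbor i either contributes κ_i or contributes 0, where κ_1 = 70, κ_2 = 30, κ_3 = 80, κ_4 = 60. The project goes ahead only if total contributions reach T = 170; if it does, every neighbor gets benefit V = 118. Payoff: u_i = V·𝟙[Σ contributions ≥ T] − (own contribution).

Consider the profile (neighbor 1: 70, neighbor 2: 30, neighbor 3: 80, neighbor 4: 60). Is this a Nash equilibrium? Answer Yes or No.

Total = 240 ≥ 170: provided.
Neighbor 1 (pledges 70, payoff 48): dropping to 0 → total 170, payoff 118. Profitable deviation.

No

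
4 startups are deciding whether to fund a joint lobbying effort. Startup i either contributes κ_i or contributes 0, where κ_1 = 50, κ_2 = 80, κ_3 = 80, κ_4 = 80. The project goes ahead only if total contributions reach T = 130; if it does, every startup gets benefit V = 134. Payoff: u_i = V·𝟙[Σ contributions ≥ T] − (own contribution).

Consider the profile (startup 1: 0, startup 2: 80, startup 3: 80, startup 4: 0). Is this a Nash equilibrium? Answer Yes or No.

Total = 160 ≥ 130: provided.
Startup 1 (pledges 0, payoff 134): pledging 50 → total 210, payoff 84. No gain.
Startup 2 (pledges 80, payoff 54): dropping to 0 → total 80, payoff 0. No gain.
Startup 3 (pledges 80, payoff 54): dropping to 0 → total 80, payoff 0. No gain.
Startup 4 (pledges 0, payoff 134): pledging 80 → total 240, payoff 54. No gain.

Yes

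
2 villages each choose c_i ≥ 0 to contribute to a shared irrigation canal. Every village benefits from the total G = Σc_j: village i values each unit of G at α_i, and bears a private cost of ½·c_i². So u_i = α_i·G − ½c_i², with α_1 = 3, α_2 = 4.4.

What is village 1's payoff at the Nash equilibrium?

17.7

Village i's FOC: ∂u_i/∂c_i = α_i − c_i = 0, so c_i* = α_i.
NE contributions = (3, 4.4); G = 7.4.
u_1 = α_1·G − ½·(c_1)² = 3·7.4 − ½·3² = 17.7.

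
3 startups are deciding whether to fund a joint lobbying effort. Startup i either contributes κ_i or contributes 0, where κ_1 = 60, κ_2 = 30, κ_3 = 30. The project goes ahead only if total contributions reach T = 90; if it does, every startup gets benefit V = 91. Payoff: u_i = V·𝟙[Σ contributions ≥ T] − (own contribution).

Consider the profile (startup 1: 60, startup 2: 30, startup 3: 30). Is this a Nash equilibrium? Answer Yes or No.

No

Total = 120 ≥ 90: provided.
Startup 1 (pledges 60, payoff 31): dropping to 0 → total 60, payoff 0. No gain.
Startup 2 (pledges 30, payoff 61): dropping to 0 → total 90, payoff 91. Profitable deviation.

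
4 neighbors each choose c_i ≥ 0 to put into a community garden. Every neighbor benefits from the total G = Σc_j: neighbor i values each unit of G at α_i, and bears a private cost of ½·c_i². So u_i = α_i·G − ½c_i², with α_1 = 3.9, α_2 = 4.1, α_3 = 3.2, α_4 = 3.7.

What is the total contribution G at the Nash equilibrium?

14.9

Neighbor i's FOC: ∂u_i/∂c_i = α_i − c_i = 0, so c_i* = α_i.
NE contributions = (3.9, 4.1, 3.2, 3.7); G = 14.9.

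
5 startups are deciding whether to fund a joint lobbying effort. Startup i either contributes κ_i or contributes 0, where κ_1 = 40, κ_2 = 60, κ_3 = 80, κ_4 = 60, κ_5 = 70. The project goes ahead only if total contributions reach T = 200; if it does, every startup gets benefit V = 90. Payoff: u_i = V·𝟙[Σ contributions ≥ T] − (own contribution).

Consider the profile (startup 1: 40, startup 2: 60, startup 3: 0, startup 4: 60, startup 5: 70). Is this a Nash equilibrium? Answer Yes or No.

Total = 230 ≥ 200: provided.
Startup 1 (pledges 40, payoff 50): dropping to 0 → total 190, payoff 0. No gain.
Startup 2 (pledges 60, payoff 30): dropping to 0 → total 170, payoff 0. No gain.
Startup 3 (pledges 0, payoff 90): pledging 80 → total 310, payoff 10. No gain.
Startup 4 (pledges 60, payoff 30): dropping to 0 → total 170, payoff 0. No gain.
Startup 5 (pledges 70, payoff 20): dropping to 0 → total 160, payoff 0. No gain.

Yes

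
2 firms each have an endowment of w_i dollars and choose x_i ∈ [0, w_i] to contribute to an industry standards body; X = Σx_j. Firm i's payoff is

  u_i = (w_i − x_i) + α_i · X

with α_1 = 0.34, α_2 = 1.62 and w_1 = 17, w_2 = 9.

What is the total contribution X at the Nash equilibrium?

9

∂u_i/∂x_i = α_i − 1, so firm i contributes w_i if α_i > 1, else 0.
α_i > 1 for i ∈ {2}; NE contributions (0, 9), X = 9.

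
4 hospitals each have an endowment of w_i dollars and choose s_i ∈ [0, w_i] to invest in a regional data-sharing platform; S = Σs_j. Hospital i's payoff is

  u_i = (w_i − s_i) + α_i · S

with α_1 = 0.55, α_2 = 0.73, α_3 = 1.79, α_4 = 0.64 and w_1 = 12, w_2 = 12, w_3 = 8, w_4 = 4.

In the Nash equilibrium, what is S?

∂u_i/∂s_i = α_i − 1, so hospital i contributes w_i if α_i > 1, else 0.
α_i > 1 for i ∈ {3}; NE contributions (0, 0, 8, 0), S = 8.

8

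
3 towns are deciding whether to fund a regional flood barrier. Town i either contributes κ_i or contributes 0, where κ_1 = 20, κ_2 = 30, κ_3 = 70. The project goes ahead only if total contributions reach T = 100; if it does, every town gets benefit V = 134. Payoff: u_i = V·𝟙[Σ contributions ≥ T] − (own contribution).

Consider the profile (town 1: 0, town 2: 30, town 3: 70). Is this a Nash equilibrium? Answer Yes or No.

Yes

Total = 100 ≥ 100: provided.
Town 1 (pledges 0, payoff 134): pledging 20 → total 120, payoff 114. No gain.
Town 2 (pledges 30, payoff 104): dropping to 0 → total 70, payoff 0. No gain.
Town 3 (pledges 70, payoff 64): dropping to 0 → total 30, payoff 0. No gain.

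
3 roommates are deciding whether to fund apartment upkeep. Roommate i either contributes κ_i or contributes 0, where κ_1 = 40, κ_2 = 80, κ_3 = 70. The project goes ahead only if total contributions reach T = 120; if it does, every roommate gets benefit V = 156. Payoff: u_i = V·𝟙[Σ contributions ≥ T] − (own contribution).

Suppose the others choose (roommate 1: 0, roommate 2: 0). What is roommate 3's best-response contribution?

0

Others' total = 0. Even contributing 70 gives 70 < 120: no benefit either way.
Best response: 0.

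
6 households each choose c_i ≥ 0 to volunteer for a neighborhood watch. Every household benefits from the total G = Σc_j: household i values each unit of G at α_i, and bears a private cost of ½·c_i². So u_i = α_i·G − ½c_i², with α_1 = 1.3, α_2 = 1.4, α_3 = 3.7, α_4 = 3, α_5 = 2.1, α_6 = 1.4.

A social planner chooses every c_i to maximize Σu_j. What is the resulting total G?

77.4

Planner FOC: ∂(Σu_j)/∂c_i = (Σα_j) − c_i = 0, so c_i^SO = Σα_j = 12.9 for every i; G^SO = 77.4.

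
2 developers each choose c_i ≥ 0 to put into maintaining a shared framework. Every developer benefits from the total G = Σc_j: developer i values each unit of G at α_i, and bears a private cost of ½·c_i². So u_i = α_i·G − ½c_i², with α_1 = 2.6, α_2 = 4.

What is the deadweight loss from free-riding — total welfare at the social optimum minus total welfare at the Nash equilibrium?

11.38

Developer i's FOC: ∂u_i/∂c_i = α_i − c_i = 0, so c_i* = α_i.
NE contributions = (2.6, 4); G = 6.6.
W^NE = (Σα)·G − ½Σα_i² = 6.6² − ½·22.76 = 32.18.
Planner sets c_i = Σα_j = 6.6 for every i, so G^SO = 2·6.6 = 13.2.
W^SO = (Σα)·G^SO − ½·2·(Σα)² = (2/2)·6.6² = 43.56.
Deadweight loss = W^SO − W^NE = 11.38.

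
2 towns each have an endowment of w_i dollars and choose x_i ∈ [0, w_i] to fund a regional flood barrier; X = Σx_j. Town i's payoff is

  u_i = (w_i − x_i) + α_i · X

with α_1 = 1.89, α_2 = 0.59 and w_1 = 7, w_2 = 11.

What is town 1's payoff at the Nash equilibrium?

13.23

∂u_i/∂x_i = α_i − 1, so town i contributes w_i if α_i > 1, else 0.
α_i > 1 for i ∈ {1}; NE contributions (7, 0), X = 7.
u_1 = (7 − 7) + 1.89·7 = 13.23.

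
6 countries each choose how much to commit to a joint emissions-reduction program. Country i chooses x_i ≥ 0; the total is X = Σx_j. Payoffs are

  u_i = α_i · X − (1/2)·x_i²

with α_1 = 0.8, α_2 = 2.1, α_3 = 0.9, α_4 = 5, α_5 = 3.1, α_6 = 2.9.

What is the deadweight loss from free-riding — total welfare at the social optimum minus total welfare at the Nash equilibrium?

Country i's FOC: ∂u_i/∂x_i = α_i − x_i = 0, so x_i* = α_i.
NE contributions = (0.8, 2.1, 0.9, 5, 3.1, 2.9); X = 14.8.
W^NE = (Σα)·X − ½Σα_i² = 14.8² − ½·48.88 = 194.6.
Planner sets x_i = Σα_j = 14.8 for every i, so X^SO = 6·14.8 = 88.8.
W^SO = (Σα)·X^SO − ½·6·(Σα)² = (6/2)·14.8² = 657.12.
Deadweight loss = W^SO − W^NE = 462.52.

462.52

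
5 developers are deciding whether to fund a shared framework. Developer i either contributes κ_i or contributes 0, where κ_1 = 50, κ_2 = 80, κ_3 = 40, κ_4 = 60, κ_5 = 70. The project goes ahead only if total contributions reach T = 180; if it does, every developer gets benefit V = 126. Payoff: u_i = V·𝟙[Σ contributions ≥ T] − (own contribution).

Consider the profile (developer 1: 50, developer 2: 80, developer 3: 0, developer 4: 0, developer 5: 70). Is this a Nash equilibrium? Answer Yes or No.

Yes

Total = 200 ≥ 180: provided.
Developer 1 (pledges 50, payoff 76): dropping to 0 → total 150, payoff 0. No gain.
Developer 2 (pledges 80, payoff 46): dropping to 0 → total 120, payoff 0. No gain.
Developer 3 (pledges 0, payoff 126): pledging 40 → total 240, payoff 86. No gain.
Developer 4 (pledges 0, payoff 126): pledging 60 → total 260, payoff 66. No gain.
Developer 5 (pledges 70, payoff 56): dropping to 0 → total 130, payoff 0. No gain.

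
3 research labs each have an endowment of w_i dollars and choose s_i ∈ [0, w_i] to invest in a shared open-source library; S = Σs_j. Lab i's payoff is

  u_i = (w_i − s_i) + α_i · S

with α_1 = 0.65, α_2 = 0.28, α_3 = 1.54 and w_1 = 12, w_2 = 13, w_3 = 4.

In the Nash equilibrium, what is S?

∂u_i/∂s_i = α_i − 1, so lab i contributes w_i if α_i > 1, else 0.
α_i > 1 for i ∈ {3}; NE contributions (0, 0, 4), S = 4.

4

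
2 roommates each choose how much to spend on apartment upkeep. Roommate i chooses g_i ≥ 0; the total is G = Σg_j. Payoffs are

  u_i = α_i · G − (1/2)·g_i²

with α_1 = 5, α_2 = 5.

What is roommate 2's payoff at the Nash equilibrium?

37.5

Roommate i's FOC: ∂u_i/∂g_i = α_i − g_i = 0, so g_i* = α_i.
NE contributions = (5, 5); G = 10.
u_2 = α_2·G − ½·(g_2)² = 5·10 − ½·5² = 37.5.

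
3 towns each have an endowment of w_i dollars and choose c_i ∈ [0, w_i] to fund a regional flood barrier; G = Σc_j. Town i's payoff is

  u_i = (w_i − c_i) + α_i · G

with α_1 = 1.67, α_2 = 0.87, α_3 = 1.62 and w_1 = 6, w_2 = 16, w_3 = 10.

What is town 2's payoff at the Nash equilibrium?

∂u_i/∂c_i = α_i − 1, so town i contributes w_i if α_i > 1, else 0.
α_i > 1 for i ∈ {1, 3}; NE contributions (6, 0, 10), G = 16.
u_2 = (16 − 0) + 0.87·16 = 29.92.

29.92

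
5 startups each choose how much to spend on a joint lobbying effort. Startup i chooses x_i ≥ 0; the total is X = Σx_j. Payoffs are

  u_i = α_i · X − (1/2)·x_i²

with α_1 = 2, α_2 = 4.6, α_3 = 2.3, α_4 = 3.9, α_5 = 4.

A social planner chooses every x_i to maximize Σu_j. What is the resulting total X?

Planner FOC: ∂(Σu_j)/∂x_i = (Σα_j) − x_i = 0, so x_i^SO = Σα_j = 16.8 for every i; X^SO = 84.

84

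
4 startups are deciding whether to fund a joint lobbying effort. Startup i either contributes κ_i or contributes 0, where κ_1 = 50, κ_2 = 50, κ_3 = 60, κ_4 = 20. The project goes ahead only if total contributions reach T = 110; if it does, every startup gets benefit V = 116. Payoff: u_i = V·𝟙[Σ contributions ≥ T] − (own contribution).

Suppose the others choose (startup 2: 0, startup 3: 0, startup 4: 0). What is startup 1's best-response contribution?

0

Others' total = 0. Even contributing 50 gives 50 < 110: no benefit either way.
Best response: 0.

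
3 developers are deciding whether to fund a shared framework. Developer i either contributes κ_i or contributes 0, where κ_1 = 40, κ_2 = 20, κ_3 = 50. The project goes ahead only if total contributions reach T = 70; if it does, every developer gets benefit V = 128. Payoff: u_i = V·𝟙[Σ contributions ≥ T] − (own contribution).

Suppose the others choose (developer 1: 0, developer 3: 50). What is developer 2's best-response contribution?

Others' total = 50. Contributing 20 brings total to 70 ≥ 70: gain V − κ_2 = 108.
Best response: 20.

20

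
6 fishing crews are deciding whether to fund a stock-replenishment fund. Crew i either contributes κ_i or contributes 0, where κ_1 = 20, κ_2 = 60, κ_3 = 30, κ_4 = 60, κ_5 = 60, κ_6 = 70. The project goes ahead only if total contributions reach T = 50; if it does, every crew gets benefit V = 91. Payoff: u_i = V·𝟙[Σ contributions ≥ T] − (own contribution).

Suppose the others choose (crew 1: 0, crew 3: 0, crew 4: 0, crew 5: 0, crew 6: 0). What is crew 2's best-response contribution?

Others' total = 0. Contributing 60 brings total to 60 ≥ 50: gain V − κ_2 = 31.
Best response: 60.

60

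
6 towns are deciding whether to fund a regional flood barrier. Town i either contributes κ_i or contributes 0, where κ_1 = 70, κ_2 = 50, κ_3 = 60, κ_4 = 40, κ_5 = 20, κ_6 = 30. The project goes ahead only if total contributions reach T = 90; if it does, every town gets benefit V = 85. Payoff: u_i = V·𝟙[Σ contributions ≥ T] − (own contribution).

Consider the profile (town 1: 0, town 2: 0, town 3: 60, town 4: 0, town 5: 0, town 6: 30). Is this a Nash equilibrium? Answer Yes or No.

Total = 90 ≥ 90: provided.
Town 1 (pledges 0, payoff 85): pledging 70 → total 160, payoff 15. No gain.
Town 2 (pledges 0, payoff 85): pledging 50 → total 140, payoff 35. No gain.
Town 3 (pledges 60, payoff 25): dropping to 0 → total 30, payoff 0. No gain.
Town 4 (pledges 0, payoff 85): pledging 40 → total 130, payoff 45. No gain.
Town 5 (pledges 0, payoff 85): pledging 20 → total 110, payoff 65. No gain.
Town 6 (pledges 30, payoff 55): dropping to 0 → total 60, payoff 0. No gain.

Yes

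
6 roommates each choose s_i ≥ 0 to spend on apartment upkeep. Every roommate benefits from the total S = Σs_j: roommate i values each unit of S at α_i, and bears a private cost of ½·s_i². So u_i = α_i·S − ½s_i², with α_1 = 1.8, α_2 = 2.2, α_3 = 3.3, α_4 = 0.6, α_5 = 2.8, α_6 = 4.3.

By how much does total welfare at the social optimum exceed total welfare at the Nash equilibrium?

472.83

Roommate i's FOC: ∂u_i/∂s_i = α_i − s_i = 0, so s_i* = α_i.
NE contributions = (1.8, 2.2, 3.3, 0.6, 2.8, 4.3); S = 15.
W^NE = (Σα)·S − ½Σα_i² = 15² − ½·45.66 = 202.17.
Planner sets s_i = Σα_j = 15 for every i, so S^SO = 6·15 = 90.
W^SO = (Σα)·S^SO − ½·6·(Σα)² = (6/2)·15² = 675.
Deadweight loss = W^SO − W^NE = 472.83.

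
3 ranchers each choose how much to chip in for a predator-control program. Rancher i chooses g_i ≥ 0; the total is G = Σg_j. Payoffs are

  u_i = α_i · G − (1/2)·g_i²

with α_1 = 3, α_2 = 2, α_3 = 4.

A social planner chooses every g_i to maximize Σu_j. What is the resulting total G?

Planner FOC: ∂(Σu_j)/∂g_i = (Σα_j) − g_i = 0, so g_i^SO = Σα_j = 9 for every i; G^SO = 27.

27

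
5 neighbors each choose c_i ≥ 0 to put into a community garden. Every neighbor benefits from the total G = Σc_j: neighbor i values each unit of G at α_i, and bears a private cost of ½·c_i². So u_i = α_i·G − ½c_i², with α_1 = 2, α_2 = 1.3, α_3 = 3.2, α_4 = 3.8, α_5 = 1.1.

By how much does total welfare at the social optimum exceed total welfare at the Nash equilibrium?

210.73

Neighbor i's FOC: ∂u_i/∂c_i = α_i − c_i = 0, so c_i* = α_i.
NE contributions = (2, 1.3, 3.2, 3.8, 1.1); G = 11.4.
W^NE = (Σα)·G − ½Σα_i² = 11.4² − ½·31.58 = 114.17.
Planner sets c_i = Σα_j = 11.4 for every i, so G^SO = 5·11.4 = 57.
W^SO = (Σα)·G^SO − ½·5·(Σα)² = (5/2)·11.4² = 324.9.
Deadweight loss = W^SO − W^NE = 210.73.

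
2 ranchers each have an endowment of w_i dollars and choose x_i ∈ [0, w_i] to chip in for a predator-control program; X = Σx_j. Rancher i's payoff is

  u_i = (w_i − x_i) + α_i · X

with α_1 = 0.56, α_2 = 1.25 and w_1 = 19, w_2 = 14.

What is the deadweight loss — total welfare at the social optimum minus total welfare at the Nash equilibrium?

15.39

∂u_i/∂x_i = α_i − 1, so rancher i contributes w_i if α_i > 1, else 0.
α_i > 1 for i ∈ {2}; NE contributions (0, 14), X = 14.
W^NE = Σw_i − X^NE + (Σα_i)·X^NE = 33 + 0.81·14 = 44.34.
Planner: ∂(Σu_j)/∂x_i = Σα_j − 1 = 0.81 > 0, so everyone contributes w_i; X^SO = 33, W^SO = 33 + 0.81·33 = 59.73.
Deadweight loss = 15.39.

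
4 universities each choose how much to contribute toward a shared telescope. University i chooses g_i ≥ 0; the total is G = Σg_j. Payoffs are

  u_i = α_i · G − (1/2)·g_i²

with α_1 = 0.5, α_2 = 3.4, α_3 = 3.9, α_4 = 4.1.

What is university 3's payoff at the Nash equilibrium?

University i's FOC: ∂u_i/∂g_i = α_i − g_i = 0, so g_i* = α_i.
NE contributions = (0.5, 3.4, 3.9, 4.1); G = 11.9.
u_3 = α_3·G − ½·(g_3)² = 3.9·11.9 − ½·3.9² = 38.805.

38.805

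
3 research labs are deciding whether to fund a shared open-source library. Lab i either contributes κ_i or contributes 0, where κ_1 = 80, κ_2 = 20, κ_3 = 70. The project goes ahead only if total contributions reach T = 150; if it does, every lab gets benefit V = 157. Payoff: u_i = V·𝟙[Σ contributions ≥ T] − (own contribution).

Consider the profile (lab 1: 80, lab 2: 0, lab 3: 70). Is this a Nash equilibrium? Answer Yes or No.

Yes

Total = 150 ≥ 150: provided.
Lab 1 (pledges 80, payoff 77): dropping to 0 → total 70, payoff 0. No gain.
Lab 2 (pledges 0, payoff 157): pledging 20 → total 170, payoff 137. No gain.
Lab 3 (pledges 70, payoff 87): dropping to 0 → total 80, payoff 0. No gain.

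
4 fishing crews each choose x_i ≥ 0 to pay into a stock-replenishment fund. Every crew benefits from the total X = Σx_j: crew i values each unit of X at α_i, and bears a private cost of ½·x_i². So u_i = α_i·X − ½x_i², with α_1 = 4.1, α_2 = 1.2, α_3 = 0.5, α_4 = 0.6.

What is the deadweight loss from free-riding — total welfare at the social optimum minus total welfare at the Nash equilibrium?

Crew i's FOC: ∂u_i/∂x_i = α_i − x_i = 0, so x_i* = α_i.
NE contributions = (4.1, 1.2, 0.5, 0.6); X = 6.4.
W^NE = (Σα)·X − ½Σα_i² = 6.4² − ½·18.86 = 31.53.
Planner sets x_i = Σα_j = 6.4 for every i, so X^SO = 4·6.4 = 25.6.
W^SO = (Σα)·X^SO − ½·4·(Σα)² = (4/2)·6.4² = 81.92.
Deadweight loss = W^SO − W^NE = 50.39.

50.39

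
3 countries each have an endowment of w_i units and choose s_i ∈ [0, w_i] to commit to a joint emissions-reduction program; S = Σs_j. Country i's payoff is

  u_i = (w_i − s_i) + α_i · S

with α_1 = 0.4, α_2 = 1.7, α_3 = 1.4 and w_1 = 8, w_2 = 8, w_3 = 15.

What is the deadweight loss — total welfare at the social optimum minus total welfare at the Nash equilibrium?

∂u_i/∂s_i = α_i − 1, so country i contributes w_i if α_i > 1, else 0.
α_i > 1 for i ∈ {2, 3}; NE contributions (0, 8, 15), S = 23.
W^NE = Σw_i − S^NE + (Σα_i)·S^NE = 31 + 2.5·23 = 88.5.
Planner: ∂(Σu_j)/∂s_i = Σα_j − 1 = 2.5 > 0, so everyone contributes w_i; S^SO = 31, W^SO = 31 + 2.5·31 = 108.5.
Deadweight loss = 20.

20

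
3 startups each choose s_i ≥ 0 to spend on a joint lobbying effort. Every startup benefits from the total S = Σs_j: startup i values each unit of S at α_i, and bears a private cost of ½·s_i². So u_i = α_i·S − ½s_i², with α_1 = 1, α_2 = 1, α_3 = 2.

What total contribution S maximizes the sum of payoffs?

12

Planner FOC: ∂(Σu_j)/∂s_i = (Σα_j) − s_i = 0, so s_i^SO = Σα_j = 4 for every i; S^SO = 12.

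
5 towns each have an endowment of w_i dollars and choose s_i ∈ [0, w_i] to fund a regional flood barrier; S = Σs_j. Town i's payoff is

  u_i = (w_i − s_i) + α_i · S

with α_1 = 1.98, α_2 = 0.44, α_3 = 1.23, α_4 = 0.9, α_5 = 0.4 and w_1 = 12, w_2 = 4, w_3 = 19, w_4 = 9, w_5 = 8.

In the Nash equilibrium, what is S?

∂u_i/∂s_i = α_i − 1, so town i contributes w_i if α_i > 1, else 0.
α_i > 1 for i ∈ {1, 3}; NE contributions (12, 0, 19, 0, 0), S = 31.

31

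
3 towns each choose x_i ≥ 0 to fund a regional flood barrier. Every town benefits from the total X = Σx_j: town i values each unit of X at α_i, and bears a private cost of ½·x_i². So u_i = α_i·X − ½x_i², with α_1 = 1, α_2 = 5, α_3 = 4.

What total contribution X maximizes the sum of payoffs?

30

Planner FOC: ∂(Σu_j)/∂x_i = (Σα_j) − x_i = 0, so x_i^SO = Σα_j = 10 for every i; X^SO = 30.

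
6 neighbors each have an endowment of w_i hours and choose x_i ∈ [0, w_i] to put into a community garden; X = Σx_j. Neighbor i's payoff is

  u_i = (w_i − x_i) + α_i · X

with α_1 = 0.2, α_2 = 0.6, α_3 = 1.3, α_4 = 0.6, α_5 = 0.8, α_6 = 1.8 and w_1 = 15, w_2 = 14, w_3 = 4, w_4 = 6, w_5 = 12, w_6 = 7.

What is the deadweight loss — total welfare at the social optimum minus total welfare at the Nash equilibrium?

∂u_i/∂x_i = α_i − 1, so neighbor i contributes w_i if α_i > 1, else 0.
α_i > 1 for i ∈ {3, 6}; NE contributions (0, 0, 4, 0, 0, 7), X = 11.
W^NE = Σw_i − X^NE + (Σα_i)·X^NE = 58 + 4.3·11 = 105.3.
Planner: ∂(Σu_j)/∂x_i = Σα_j − 1 = 4.3 > 0, so everyone contributes w_i; X^SO = 58, W^SO = 58 + 4.3·58 = 307.4.
Deadweight loss = 202.1.

202.1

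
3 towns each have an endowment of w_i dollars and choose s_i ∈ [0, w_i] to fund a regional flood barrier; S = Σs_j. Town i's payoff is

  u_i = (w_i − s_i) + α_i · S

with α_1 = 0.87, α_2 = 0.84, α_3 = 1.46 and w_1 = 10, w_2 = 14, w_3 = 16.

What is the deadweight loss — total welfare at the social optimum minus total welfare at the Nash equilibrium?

52.08

∂u_i/∂s_i = α_i − 1, so town i contributes w_i if α_i > 1, else 0.
α_i > 1 for i ∈ {3}; NE contributions (0, 0, 16), S = 16.
W^NE = Σw_i − S^NE + (Σα_i)·S^NE = 40 + 2.17·16 = 74.72.
Planner: ∂(Σu_j)/∂s_i = Σα_j − 1 = 2.17 > 0, so everyone contributes w_i; S^SO = 40, W^SO = 40 + 2.17·40 = 126.8.
Deadweight loss = 52.08.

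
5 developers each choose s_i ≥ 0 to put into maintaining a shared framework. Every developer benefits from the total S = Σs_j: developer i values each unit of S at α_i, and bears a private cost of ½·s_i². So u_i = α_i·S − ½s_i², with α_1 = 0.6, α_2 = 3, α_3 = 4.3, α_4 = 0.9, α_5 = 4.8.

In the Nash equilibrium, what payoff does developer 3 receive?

Developer i's FOC: ∂u_i/∂s_i = α_i − s_i = 0, so s_i* = α_i.
NE contributions = (0.6, 3, 4.3, 0.9, 4.8); S = 13.6.
u_3 = α_3·S − ½·(s_3)² = 4.3·13.6 − ½·4.3² = 49.235.

49.235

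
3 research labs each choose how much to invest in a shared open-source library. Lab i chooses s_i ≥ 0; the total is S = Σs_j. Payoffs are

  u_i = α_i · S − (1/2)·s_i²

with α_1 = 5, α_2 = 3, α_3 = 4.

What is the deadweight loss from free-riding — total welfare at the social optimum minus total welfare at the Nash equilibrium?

97

Lab i's FOC: ∂u_i/∂s_i = α_i − s_i = 0, so s_i* = α_i.
NE contributions = (5, 3, 4); S = 12.
W^NE = (Σα)·S − ½Σα_i² = 12² − ½·50 = 119.
Planner sets s_i = Σα_j = 12 for every i, so S^SO = 3·12 = 36.
W^SO = (Σα)·S^SO − ½·3·(Σα)² = (3/2)·12² = 216.
Deadweight loss = W^SO − W^NE = 97.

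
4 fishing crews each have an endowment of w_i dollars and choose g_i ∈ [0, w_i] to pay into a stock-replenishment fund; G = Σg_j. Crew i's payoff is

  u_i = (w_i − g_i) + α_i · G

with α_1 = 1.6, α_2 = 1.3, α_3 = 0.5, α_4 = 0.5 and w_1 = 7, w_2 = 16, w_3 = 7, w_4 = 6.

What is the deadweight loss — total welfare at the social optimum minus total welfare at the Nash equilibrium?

∂u_i/∂g_i = α_i − 1, so crew i contributes w_i if α_i > 1, else 0.
α_i > 1 for i ∈ {1, 2}; NE contributions (7, 16, 0, 0), G = 23.
W^NE = Σw_i − G^NE + (Σα_i)·G^NE = 36 + 2.9·23 = 102.7.
Planner: ∂(Σu_j)/∂g_i = Σα_j − 1 = 2.9 > 0, so everyone contributes w_i; G^SO = 36, W^SO = 36 + 2.9·36 = 140.4.
Deadweight loss = 37.7.

37.7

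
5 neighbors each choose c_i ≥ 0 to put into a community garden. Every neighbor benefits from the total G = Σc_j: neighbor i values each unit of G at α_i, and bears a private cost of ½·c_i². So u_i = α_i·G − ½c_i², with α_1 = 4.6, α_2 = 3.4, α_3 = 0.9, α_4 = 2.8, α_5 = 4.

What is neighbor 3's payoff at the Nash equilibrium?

13.725

Neighbor i's FOC: ∂u_i/∂c_i = α_i − c_i = 0, so c_i* = α_i.
NE contributions = (4.6, 3.4, 0.9, 2.8, 4); G = 15.7.
u_3 = α_3·G − ½·(c_3)² = 0.9·15.7 − ½·0.9² = 13.725.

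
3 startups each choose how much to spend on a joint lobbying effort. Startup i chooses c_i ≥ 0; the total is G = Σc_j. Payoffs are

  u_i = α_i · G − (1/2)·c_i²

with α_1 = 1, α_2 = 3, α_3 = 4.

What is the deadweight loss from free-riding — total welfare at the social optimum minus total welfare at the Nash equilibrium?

45

Startup i's FOC: ∂u_i/∂c_i = α_i − c_i = 0, so c_i* = α_i.
NE contributions = (1, 3, 4); G = 8.
W^NE = (Σα)·G − ½Σα_i² = 8² − ½·26 = 51.
Planner sets c_i = Σα_j = 8 for every i, so G^SO = 3·8 = 24.
W^SO = (Σα)·G^SO − ½·3·(Σα)² = (3/2)·8² = 96.
Deadweight loss = W^SO − W^NE = 45.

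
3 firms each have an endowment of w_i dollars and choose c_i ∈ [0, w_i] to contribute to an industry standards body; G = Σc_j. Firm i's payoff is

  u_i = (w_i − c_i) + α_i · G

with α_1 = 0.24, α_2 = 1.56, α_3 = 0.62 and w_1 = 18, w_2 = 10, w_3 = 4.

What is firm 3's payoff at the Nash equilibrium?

∂u_i/∂c_i = α_i − 1, so firm i contributes w_i if α_i > 1, else 0.
α_i > 1 for i ∈ {2}; NE contributions (0, 10, 0), G = 10.
u_3 = (4 − 0) + 0.62·10 = 10.2.

10.2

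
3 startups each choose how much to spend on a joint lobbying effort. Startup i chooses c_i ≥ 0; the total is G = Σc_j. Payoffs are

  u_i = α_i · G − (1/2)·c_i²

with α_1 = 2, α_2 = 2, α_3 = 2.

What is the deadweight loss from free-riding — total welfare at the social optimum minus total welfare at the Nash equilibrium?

Startup i's FOC: ∂u_i/∂c_i = α_i − c_i = 0, so c_i* = α_i.
NE contributions = (2, 2, 2); G = 6.
W^NE = (Σα)·G − ½Σα_i² = 6² − ½·12 = 30.
Planner sets c_i = Σα_j = 6 for every i, so G^SO = 3·6 = 18.
W^SO = (Σα)·G^SO − ½·3·(Σα)² = (3/2)·6² = 54.
Deadweight loss = W^SO − W^NE = 24.

24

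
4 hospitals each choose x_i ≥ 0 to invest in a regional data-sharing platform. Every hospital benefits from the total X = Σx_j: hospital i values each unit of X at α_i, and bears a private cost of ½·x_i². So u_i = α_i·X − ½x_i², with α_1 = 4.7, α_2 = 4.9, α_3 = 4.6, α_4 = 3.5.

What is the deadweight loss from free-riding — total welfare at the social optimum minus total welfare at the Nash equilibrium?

Hospital i's FOC: ∂u_i/∂x_i = α_i − x_i = 0, so x_i* = α_i.
NE contributions = (4.7, 4.9, 4.6, 3.5); X = 17.7.
W^NE = (Σα)·X − ½Σα_i² = 17.7² − ½·79.51 = 273.535.
Planner sets x_i = Σα_j = 17.7 for every i, so X^SO = 4·17.7 = 70.8.
W^SO = (Σα)·X^SO − ½·4·(Σα)² = (4/2)·17.7² = 626.58.
Deadweight loss = W^SO − W^NE = 353.045.

353.045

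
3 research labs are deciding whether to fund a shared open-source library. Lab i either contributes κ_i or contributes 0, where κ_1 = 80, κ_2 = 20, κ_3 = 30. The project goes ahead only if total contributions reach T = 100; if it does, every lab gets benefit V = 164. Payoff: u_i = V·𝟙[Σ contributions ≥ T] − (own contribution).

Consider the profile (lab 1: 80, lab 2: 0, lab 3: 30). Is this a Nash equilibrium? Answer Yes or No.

Total = 110 ≥ 100: provided.
Lab 1 (pledges 80, payoff 84): dropping to 0 → total 30, payoff 0. No gain.
Lab 2 (pledges 0, payoff 164): pledging 20 → total 130, payoff 144. No gain.
Lab 3 (pledges 30, payoff 134): dropping to 0 → total 80, payoff 0. No gain.

Yes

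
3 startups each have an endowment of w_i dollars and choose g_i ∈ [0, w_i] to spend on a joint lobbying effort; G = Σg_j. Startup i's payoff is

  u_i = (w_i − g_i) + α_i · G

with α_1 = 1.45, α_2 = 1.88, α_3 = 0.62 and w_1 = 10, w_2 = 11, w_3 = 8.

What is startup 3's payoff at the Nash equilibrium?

21.02

∂u_i/∂g_i = α_i − 1, so startup i contributes w_i if α_i > 1, else 0.
α_i > 1 for i ∈ {1, 2}; NE contributions (10, 11, 0), G = 21.
u_3 = (8 − 0) + 0.62·21 = 21.02.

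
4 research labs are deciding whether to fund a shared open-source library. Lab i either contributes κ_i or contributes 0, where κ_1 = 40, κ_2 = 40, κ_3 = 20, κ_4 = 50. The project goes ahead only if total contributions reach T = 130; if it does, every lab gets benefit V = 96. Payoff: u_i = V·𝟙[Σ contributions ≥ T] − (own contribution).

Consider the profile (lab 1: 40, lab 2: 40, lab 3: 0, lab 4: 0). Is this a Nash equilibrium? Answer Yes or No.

Total = 80 < 130: not provided.
Lab 1 (pledges 40, payoff -40): dropping to 0 → total 40, payoff 0. Profitable deviation.

No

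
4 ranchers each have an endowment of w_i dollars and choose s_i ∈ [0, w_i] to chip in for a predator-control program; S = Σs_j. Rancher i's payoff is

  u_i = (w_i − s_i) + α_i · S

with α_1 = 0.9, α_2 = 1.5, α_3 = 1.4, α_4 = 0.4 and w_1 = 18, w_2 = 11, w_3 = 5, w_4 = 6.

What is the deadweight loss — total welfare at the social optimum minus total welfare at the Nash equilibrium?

∂u_i/∂s_i = α_i − 1, so rancher i contributes w_i if α_i > 1, else 0.
α_i > 1 for i ∈ {2, 3}; NE contributions (0, 11, 5, 0), S = 16.
W^NE = Σw_i − S^NE + (Σα_i)·S^NE = 40 + 3.2·16 = 91.2.
Planner: ∂(Σu_j)/∂s_i = Σα_j − 1 = 3.2 > 0, so everyone contributes w_i; S^SO = 40, W^SO = 40 + 3.2·40 = 168.
Deadweight loss = 76.8.

76.8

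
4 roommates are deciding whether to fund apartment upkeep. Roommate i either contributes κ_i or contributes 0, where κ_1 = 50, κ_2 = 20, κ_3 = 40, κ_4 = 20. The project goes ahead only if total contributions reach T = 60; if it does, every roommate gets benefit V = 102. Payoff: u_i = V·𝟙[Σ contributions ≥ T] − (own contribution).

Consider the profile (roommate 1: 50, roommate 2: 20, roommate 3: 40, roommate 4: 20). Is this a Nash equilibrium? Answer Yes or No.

No

Total = 130 ≥ 60: provided.
Roommate 1 (pledges 50, payoff 52): dropping to 0 → total 80, payoff 102. Profitable deviation.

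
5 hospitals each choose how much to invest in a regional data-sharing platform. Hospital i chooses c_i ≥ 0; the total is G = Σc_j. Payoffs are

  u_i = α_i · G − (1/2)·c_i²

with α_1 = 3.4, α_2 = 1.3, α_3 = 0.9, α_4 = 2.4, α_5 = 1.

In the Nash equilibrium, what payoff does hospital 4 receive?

Hospital i's FOC: ∂u_i/∂c_i = α_i − c_i = 0, so c_i* = α_i.
NE contributions = (3.4, 1.3, 0.9, 2.4, 1); G = 9.
u_4 = α_4·G − ½·(c_4)² = 2.4·9 − ½·2.4² = 18.72.

18.72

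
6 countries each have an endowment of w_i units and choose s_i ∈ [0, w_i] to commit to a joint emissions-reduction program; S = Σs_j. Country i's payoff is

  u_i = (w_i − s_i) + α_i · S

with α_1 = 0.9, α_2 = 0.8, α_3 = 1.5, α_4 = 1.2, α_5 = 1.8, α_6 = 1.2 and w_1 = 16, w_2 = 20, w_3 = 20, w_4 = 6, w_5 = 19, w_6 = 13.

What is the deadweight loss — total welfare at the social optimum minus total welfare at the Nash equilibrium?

∂u_i/∂s_i = α_i − 1, so country i contributes w_i if α_i > 1, else 0.
α_i > 1 for i ∈ {3, 4, 5, 6}; NE contributions (0, 0, 20, 6, 19, 13), S = 58.
W^NE = Σw_i − S^NE + (Σα_i)·S^NE = 94 + 6.4·58 = 465.2.
Planner: ∂(Σu_j)/∂s_i = Σα_j − 1 = 6.4 > 0, so everyone contributes w_i; S^SO = 94, W^SO = 94 + 6.4·94 = 695.6.
Deadweight loss = 230.4.

230.4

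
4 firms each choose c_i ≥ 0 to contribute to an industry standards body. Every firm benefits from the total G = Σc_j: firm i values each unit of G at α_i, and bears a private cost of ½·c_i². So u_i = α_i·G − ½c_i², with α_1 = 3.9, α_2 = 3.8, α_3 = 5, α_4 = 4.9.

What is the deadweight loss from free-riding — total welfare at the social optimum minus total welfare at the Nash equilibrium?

349.09

Firm i's FOC: ∂u_i/∂c_i = α_i − c_i = 0, so c_i* = α_i.
NE contributions = (3.9, 3.8, 5, 4.9); G = 17.6.
W^NE = (Σα)·G − ½Σα_i² = 17.6² − ½·78.66 = 270.43.
Planner sets c_i = Σα_j = 17.6 for every i, so G^SO = 4·17.6 = 70.4.
W^SO = (Σα)·G^SO − ½·4·(Σα)² = (4/2)·17.6² = 619.52.
Deadweight loss = W^SO − W^NE = 349.09.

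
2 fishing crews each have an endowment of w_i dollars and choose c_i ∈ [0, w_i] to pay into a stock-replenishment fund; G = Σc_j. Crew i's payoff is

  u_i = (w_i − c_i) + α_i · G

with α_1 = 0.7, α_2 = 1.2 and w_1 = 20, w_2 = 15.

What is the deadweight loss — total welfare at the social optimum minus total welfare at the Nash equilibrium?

∂u_i/∂c_i = α_i − 1, so crew i contributes w_i if α_i > 1, else 0.
α_i > 1 for i ∈ {2}; NE contributions (0, 15), G = 15.
W^NE = Σw_i − G^NE + (Σα_i)·G^NE = 35 + 0.9·15 = 48.5.
Planner: ∂(Σu_j)/∂c_i = Σα_j − 1 = 0.9 > 0, so everyone contributes w_i; G^SO = 35, W^SO = 35 + 0.9·35 = 66.5.
Deadweight loss = 18.

18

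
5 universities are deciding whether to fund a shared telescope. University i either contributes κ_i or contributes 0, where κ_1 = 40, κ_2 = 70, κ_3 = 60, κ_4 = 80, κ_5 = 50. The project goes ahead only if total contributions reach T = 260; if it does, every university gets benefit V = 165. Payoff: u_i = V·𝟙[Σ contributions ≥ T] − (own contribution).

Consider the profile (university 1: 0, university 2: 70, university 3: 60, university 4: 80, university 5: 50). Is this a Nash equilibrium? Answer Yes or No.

Yes

Total = 260 ≥ 260: provided.
University 1 (pledges 0, payoff 165): pledging 40 → total 300, payoff 125. No gain.
University 2 (pledges 70, payoff 95): dropping to 0 → total 190, payoff 0. No gain.
University 3 (pledges 60, payoff 105): dropping to 0 → total 200, payoff 0. No gain.
University 4 (pledges 80, payoff 85): dropping to 0 → total 180, payoff 0. No gain.
University 5 (pledges 50, payoff 115): dropping to 0 → total 210, payoff 0. No gain.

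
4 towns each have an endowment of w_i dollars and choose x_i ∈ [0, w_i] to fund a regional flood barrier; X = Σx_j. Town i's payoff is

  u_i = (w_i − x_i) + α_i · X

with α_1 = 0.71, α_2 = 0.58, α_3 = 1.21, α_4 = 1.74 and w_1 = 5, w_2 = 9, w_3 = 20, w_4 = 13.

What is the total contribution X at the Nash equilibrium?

∂u_i/∂x_i = α_i − 1, so town i contributes w_i if α_i > 1, else 0.
α_i > 1 for i ∈ {3, 4}; NE contributions (0, 0, 20, 13), X = 33.

33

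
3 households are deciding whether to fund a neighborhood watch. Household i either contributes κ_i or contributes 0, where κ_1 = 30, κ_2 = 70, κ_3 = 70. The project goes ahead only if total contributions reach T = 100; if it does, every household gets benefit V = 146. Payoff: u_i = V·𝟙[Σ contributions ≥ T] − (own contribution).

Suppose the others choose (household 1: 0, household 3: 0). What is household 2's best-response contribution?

Others' total = 0. Even contributing 70 gives 70 < 100: no benefit either way.
Best response: 0.

0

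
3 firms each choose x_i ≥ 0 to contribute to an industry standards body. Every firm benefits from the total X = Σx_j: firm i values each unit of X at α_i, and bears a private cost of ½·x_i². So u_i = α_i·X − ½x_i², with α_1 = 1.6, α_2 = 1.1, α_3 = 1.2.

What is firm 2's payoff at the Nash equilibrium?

3.685

Firm i's FOC: ∂u_i/∂x_i = α_i − x_i = 0, so x_i* = α_i.
NE contributions = (1.6, 1.1, 1.2); X = 3.9.
u_2 = α_2·X − ½·(x_2)² = 1.1·3.9 − ½·1.1² = 3.685.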